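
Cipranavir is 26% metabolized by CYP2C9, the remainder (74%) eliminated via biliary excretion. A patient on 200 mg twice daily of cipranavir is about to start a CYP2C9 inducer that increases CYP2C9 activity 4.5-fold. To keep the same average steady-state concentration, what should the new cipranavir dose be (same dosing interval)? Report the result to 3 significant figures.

382 mg

The CYP2C9 pathway (26% of clearance) increases to 4.5× activity: 0.26 × 4.5 = 1.17.
The remaining 74% of clearance is unaffected.
CL_new/CL_old = 1.17 + 0.74 = 1.91.
Css,avg = (dose rate)/CL, so holding Css fixed requires dose ∝ CL: 200 × 1.91 = 382 mg.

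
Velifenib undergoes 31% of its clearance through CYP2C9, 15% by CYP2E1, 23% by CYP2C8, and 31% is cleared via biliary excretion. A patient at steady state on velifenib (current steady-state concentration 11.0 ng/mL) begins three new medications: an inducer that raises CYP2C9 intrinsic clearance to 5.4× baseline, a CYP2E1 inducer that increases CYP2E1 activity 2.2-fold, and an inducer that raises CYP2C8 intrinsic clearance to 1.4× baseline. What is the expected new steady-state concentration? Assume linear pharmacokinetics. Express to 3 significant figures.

4.17 ng/mL

The CYP2C9 pathway (31% of clearance) rises to 5.4× activity: 0.31 × 5.4 = 1.674.
The CYP2E1 pathway (15% of clearance) rises to 2.2× activity: 0.15 × 2.2 = 0.33.
The CYP2C8 pathway (23% of clearance) increases to 1.4× activity: 0.23 × 1.4 = 0.322.
The remaining 31% of clearance is unaffected.
Relative clearance = 1.674 + 0.33 + 0.322 + 0.31 = 2.636.
Steady-state concentration ∝ 1/CL: new value = 11.0 / 2.636 = 4.17 ng/mL.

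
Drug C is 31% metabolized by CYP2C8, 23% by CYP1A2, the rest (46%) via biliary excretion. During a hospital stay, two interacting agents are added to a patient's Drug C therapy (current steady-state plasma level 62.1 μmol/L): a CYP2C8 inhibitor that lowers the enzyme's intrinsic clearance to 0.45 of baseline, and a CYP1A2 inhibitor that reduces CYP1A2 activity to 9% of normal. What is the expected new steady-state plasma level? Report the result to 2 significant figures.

The CYP2C8 pathway (31% of clearance) is reduced to 0.45× activity: 0.31 × 0.45 = 0.1395.
The CYP1A2 pathway (23% of clearance) is reduced to 0.09× activity: 0.23 × 0.09 = 0.0207.
Non-CYP routes (46%) are unchanged.
CL_new/CL_old = 0.1395 + 0.0207 + 0.46 = 0.6202.
New steady-state plasma level = 62.1 / 0.6202 = 1.0 × 10² μmol/L (concentration scales inversely with clearance).

1.0 × 10² μmol/L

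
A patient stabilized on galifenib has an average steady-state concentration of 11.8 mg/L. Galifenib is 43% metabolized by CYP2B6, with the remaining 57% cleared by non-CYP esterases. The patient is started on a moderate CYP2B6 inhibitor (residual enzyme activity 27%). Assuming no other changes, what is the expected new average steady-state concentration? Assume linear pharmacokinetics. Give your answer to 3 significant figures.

The CYP2B6 pathway (43% of clearance) is reduced to 0.27× activity: 0.43 × 0.27 = 0.1161.
The remaining 57% of clearance is unaffected.
CL_new/CL_old = 0.1161 + 0.57 = 0.6861.
New average steady-state concentration = baseline ÷ relative clearance = 11.8 / 0.6861 = 17.2 mg/L.

17.2 mg/L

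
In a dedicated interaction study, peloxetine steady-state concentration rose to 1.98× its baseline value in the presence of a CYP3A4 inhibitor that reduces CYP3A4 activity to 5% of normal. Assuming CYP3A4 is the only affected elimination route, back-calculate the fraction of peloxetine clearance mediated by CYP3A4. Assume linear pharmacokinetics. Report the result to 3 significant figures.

0.521

Call the CYP3A4 fraction fm. After the interaction, CL_new/CL_old = fm × 0.05 + (1 − fm).
Steady-state concentration ratio = 1 / (new CL fraction), so new CL fraction = 1 / 1.98 = 0.5051.
fm × 0.05 + 1 − fm = 0.5051  ⇒  fm × (0.05 − 1) = −0.4949  ⇒  fm = 0.521.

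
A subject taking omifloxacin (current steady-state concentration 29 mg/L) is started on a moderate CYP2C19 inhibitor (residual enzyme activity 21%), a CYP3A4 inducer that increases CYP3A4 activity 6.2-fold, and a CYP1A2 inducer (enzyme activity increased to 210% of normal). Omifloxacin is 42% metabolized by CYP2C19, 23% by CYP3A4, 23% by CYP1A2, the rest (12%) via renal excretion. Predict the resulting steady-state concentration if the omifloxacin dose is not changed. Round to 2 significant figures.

14 mg/L

CYP2C19: 0.42 × 0.21 = 0.0882
CYP3A4: 0.23 × 6.2 = 1.426
CYP1A2: 0.23 × 2.1 = 0.483
Other: 0.12 (unchanged)
Relative clearance = 0.0882 + 1.426 + 0.483 + 0.12 = 2.1172.
Dividing the baseline by the relative clearance: 29 / 2.1172 = 14 mg/L.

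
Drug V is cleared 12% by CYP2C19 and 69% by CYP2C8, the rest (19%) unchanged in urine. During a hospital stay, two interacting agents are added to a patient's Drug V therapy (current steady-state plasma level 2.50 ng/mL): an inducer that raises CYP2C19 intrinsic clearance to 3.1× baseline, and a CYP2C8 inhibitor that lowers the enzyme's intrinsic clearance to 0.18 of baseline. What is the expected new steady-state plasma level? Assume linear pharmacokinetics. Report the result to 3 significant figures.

The CYP2C19 pathway (12% of clearance) rises to 3.1× activity: 0.12 × 3.1 = 0.372.
The CYP2C8 pathway (69% of clearance) falls to 0.18× activity: 0.69 × 0.18 = 0.1242.
Non-CYP routes (19%) are unchanged.
New clearance relative to baseline: 0.372 + 0.1242 + 0.19 = 0.6862.
Steady-state plasma level ∝ 1/CL: new value = 2.50 / 0.6862 = 3.64 ng/mL.

3.64 ng/mL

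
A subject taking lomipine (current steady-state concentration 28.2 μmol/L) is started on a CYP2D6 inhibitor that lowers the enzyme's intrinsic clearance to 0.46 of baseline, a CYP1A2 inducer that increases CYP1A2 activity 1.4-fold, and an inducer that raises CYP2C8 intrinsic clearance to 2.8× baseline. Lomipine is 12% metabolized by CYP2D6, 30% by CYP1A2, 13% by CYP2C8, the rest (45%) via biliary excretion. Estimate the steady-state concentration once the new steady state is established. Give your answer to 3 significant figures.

21.9 μmol/L

The CYP2D6 pathway (12% of clearance) drops to 0.46× activity: 0.12 × 0.46 = 0.0552.
The CYP1A2 pathway (30% of clearance) rises to 1.4× activity: 0.3 × 1.4 = 0.42.
The CYP2C8 pathway (13% of clearance) rises to 2.8× activity: 0.13 × 2.8 = 0.364.
The remaining 45% of clearance is unaffected.
New clearance relative to baseline: 0.0552 + 0.42 + 0.364 + 0.45 = 1.2892.
Dividing the baseline by the relative clearance: 28.2 / 1.2892 = 21.9 μmol/L.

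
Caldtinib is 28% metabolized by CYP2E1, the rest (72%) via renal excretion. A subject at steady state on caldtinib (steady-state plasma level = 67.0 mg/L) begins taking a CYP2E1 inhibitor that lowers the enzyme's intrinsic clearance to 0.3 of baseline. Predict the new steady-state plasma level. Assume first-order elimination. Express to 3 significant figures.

CYP2E1: 0.28 × 0.3 = 0.084
Other: 0.72 (unchanged)
CL_new/CL_old = 0.084 + 0.72 = 0.804.
Steady-state plasma level ∝ 1/CL, so new value = 67.0 / 0.804 = 83.3 mg/L.

83.3 mg/L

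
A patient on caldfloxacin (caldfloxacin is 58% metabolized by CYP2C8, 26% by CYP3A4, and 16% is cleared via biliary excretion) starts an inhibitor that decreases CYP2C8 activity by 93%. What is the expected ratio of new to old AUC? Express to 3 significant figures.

CYP2C8: 0.58 × 0.07 = 0.0406
CYP3A4: 0.26 (unchanged)
Other: 0.16 (unchanged)
New clearance relative to baseline: 0.0406 + 0.26 + 0.16 = 0.4606.
AUC ratio = CL_old/CL_new = 1 / 0.4606 = 2.17.

2.17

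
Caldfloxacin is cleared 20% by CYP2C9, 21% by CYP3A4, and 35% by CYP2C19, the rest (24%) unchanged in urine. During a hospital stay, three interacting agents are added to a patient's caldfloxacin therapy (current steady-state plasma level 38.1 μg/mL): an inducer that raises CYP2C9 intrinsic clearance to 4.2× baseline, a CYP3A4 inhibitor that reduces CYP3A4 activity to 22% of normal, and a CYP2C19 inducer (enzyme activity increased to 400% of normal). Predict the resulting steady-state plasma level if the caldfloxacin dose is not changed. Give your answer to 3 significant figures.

15.1 μg/mL

The CYP2C9 pathway (20% of clearance) increases to 4.2× activity: 0.2 × 4.2 = 0.84.
The CYP3A4 pathway (21% of clearance) is reduced to 0.22× activity: 0.21 × 0.22 = 0.0462.
The CYP2C19 pathway (35% of clearance) rises to 4× activity: 0.35 × 4 = 1.4.
Non-CYP routes (24%) are unchanged.
New clearance relative to baseline: 0.84 + 0.0462 + 1.4 + 0.24 = 2.5262.
Dividing the baseline by the relative clearance: 38.1 / 2.5262 = 15.1 μg/mL.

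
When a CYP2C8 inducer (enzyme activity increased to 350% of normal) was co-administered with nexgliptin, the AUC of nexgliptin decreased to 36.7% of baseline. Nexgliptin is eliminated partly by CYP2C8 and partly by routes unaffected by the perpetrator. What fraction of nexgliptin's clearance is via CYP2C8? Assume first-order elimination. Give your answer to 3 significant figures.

0.690

Write x for the fraction cleared via CYP2C8. The observed AUC change means clearance rose to 1/0.367 = 2.725 of baseline.
Only the CYP2C8 route changed, so 2.725 = x·3.5 + (1 − x), giving x = 0.690.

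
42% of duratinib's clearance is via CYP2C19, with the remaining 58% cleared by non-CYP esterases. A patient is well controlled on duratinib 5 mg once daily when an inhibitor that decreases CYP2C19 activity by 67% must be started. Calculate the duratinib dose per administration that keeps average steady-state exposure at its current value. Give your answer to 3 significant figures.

3.59 mg

The CYP2C19 pathway (42% of clearance) is reduced to 0.33× activity: 0.42 × 0.33 = 0.1386.
Non-CYP routes (58%) are unchanged.
Relative clearance = 0.1386 + 0.58 = 0.7186.
To maintain the same steady-state level, dose must scale with clearance: new dose = 5 × 0.7186 = 3.59 mg.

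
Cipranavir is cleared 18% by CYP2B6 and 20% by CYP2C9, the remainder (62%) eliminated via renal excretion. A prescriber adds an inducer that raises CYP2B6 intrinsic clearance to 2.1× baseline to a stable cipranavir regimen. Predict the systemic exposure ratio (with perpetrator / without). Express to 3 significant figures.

0.835

CYP2B6: 0.18 × 2.1 = 0.378
CYP2C9: 0.2 (unchanged)
Other: 0.62 (unchanged)
Relative clearance = 0.378 + 0.2 + 0.62 = 1.198.
Systemic exposure ratio = CL_old/CL_new = 1 / 1.198 = 0.835.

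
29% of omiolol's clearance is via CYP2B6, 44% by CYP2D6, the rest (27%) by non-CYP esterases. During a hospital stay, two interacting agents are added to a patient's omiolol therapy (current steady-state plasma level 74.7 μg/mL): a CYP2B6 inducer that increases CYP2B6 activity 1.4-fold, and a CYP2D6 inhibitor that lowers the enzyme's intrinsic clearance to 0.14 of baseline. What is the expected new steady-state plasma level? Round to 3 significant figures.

101 μg/mL

The CYP2B6 pathway (29% of clearance) increases to 1.4× activity: 0.29 × 1.4 = 0.406.
The CYP2D6 pathway (44% of clearance) is reduced to 0.14× activity: 0.44 × 0.14 = 0.0616.
The remaining 27% of clearance is unaffected.
Relative clearance = 0.406 + 0.0616 + 0.27 = 0.7376.
Dividing the baseline by the relative clearance: 74.7 / 0.7376 = 101 μg/mL.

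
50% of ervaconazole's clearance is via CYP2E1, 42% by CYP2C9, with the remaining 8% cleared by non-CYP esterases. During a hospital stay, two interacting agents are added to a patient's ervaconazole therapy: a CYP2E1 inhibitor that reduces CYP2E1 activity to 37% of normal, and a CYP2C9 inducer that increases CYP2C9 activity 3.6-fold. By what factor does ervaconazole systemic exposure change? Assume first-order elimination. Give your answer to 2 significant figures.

0.56

The CYP2E1 pathway (50% of clearance) drops to 0.37× activity: 0.5 × 0.37 = 0.185.
The CYP2C9 pathway (42% of clearance) increases to 3.6× activity: 0.42 × 3.6 = 1.512.
Non-CYP routes (8%) are unchanged.
New clearance relative to baseline: 0.185 + 1.512 + 0.08 = 1.777.
Systemic exposure ∝ 1/CL: fold-change = 1 / 1.777 = 0.56.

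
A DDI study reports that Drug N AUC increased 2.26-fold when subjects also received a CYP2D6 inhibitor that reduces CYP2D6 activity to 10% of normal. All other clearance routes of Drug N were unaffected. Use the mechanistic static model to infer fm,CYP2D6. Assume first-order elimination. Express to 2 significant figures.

0.62

CL'/CL = 1 / 2.26 = 0.4425
0.1·fm + (1 − fm) = 0.4425
fm = (0.4425 − 1) / (0.1 − 1) = 0.62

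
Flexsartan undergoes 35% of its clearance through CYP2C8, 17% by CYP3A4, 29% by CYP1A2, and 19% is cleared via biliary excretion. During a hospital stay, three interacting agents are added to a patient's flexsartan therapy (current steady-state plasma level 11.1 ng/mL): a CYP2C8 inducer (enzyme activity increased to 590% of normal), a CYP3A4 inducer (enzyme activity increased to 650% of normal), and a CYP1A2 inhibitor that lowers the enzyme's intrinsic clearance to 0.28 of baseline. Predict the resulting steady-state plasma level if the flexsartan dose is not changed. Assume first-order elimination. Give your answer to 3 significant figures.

The CYP2C8 pathway (35% of clearance) rises to 5.9× activity: 0.35 × 5.9 = 2.065.
The CYP3A4 pathway (17% of clearance) rises to 6.5× activity: 0.17 × 6.5 = 1.105.
The CYP1A2 pathway (29% of clearance) is reduced to 0.28× activity: 0.29 × 0.28 = 0.0812.
The remaining 19% of clearance is unaffected.
Relative clearance = 2.065 + 1.105 + 0.0812 + 0.19 = 3.4412.
Dividing the baseline by the relative clearance: 11.1 / 3.4412 = 3.23 ng/mL.

3.23 ng/mL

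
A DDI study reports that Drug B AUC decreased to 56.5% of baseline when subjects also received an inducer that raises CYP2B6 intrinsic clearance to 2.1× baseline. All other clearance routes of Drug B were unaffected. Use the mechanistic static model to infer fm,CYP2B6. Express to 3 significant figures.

0.700

Let x = fm,CYP2B6. Because AUC ∝ 1/CL, relative clearance rose to 1/0.565 = 1.77.
Setting x·2.1 + (1 − x) = 1.77 and solving: x = (1.77 − 1)/(2.1 − 1) = 0.700.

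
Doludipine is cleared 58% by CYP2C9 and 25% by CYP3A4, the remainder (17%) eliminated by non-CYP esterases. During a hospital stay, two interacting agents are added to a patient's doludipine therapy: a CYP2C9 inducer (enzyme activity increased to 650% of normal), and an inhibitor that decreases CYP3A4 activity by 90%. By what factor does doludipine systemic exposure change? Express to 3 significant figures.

0.252

The CYP2C9 pathway (58% of clearance) rises to 6.5× activity: 0.58 × 6.5 = 3.77.
The CYP3A4 pathway (25% of clearance) falls to 0.1× activity: 0.25 × 0.1 = 0.025.
Non-CYP routes (17%) are unchanged.
Relative clearance = 3.77 + 0.025 + 0.17 = 3.965.
Net systemic exposure ratio = 1 / 3.965 = 0.252.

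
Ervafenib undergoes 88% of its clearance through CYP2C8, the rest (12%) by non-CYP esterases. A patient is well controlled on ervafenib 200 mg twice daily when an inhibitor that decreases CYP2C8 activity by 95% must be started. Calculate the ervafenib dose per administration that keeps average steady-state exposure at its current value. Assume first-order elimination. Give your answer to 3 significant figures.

The CYP2C8 pathway (88% of clearance) is reduced to 0.05× activity: 0.88 × 0.05 = 0.044.
Non-CYP routes (12%) are unchanged.
CL_new/CL_old = 0.044 + 0.12 = 0.164.
Css,avg = (dose rate)/CL, so holding Css fixed requires dose ∝ CL: 200 × 0.164 = 32.8 mg.

32.8 mg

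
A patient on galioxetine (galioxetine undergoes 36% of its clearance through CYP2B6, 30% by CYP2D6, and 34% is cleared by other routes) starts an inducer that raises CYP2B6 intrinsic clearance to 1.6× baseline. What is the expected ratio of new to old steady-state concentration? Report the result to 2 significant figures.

0.82

The CYP2B6 pathway (36% of clearance) rises to 1.6× activity: 0.36 × 1.6 = 0.576.
CYP2D6 (30%) and the residual 34% are unaffected.
CL_new/CL_old = 0.576 + 0.3 + 0.34 = 1.216.
Steady-state concentration ratio = CL_old/CL_new = 1 / 1.216 = 0.82.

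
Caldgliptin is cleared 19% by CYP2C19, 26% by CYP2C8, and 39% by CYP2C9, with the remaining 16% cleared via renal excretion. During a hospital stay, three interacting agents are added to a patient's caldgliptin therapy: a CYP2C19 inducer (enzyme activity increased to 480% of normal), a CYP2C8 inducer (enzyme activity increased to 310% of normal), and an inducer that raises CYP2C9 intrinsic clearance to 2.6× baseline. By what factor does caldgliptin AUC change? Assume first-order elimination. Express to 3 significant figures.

0.346

CYP2C19: 0.19 × 4.8 = 0.912
CYP2C8: 0.26 × 3.1 = 0.806
CYP2C9: 0.39 × 2.6 = 1.014
Other: 0.16 (unchanged)
New clearance relative to baseline: 0.912 + 0.806 + 1.014 + 0.16 = 2.892.
AUC ∝ 1/CL: fold-change = 1 / 2.892 = 0.346.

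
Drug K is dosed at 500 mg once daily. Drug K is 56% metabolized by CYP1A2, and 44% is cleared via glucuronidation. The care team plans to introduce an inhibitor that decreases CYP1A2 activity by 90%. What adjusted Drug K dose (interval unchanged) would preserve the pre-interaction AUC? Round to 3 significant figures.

CYP1A2: 0.56 × 0.1 = 0.056
Other: 0.44 (unchanged)
Relative clearance = 0.056 + 0.44 = 0.496.
Exposure is unchanged when dose changes in proportion to clearance. New dose = 500 mg × 0.496 = 248 mg.

248 mg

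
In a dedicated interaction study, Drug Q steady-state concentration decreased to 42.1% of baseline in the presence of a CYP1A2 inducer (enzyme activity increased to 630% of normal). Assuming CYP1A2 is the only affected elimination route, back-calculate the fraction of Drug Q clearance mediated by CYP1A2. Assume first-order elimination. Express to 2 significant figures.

0.26

Let fm be the CYP1A2 fraction. New clearance relative to baseline = fm × 6.3 + (1 − fm).
Steady-state concentration ratio = 1 / (new CL fraction), so new CL fraction = 1 / 0.421 = 2.375.
fm × 6.3 + 1 − fm = 2.375  ⇒  fm × (6.3 − 1) = 1.375  ⇒  fm = 0.26.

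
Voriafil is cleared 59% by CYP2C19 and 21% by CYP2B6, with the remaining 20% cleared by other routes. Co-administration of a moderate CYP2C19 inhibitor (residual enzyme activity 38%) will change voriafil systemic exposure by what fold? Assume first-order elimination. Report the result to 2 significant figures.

1.6

CYP2C19: 0.59 × 0.38 = 0.2242
CYP2B6: 0.21 (unchanged)
Other: 0.2 (unchanged)
New clearance relative to baseline: 0.2242 + 0.21 + 0.2 = 0.6342.
Since systemic exposure ∝ 1/CL, the ratio is 1 / 0.6342 = 1.6.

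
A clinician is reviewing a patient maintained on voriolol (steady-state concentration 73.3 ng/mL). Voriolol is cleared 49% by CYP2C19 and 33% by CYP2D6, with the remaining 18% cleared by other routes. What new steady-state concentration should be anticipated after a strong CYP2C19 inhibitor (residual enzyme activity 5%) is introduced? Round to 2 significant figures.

The CYP2C19 pathway (49% of clearance) is reduced to 0.05× activity: 0.49 × 0.05 = 0.0245.
CYP2D6 (33%) and the residual 18% are unaffected.
New clearance relative to baseline: 0.0245 + 0.33 + 0.18 = 0.5345.
New steady-state concentration = baseline ÷ relative clearance = 73.3 / 0.5345 = 1.4 × 10² ng/mL.

1.4 × 10² ng/mL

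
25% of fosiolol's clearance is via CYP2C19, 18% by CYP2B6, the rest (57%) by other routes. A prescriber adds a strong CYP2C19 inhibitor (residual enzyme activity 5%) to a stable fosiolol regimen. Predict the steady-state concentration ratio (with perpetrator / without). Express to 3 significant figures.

1.31

The CYP2C19 pathway (25% of clearance) drops to 0.05× activity: 0.25 × 0.05 = 0.0125.
CYP2B6 (18%) and the residual 57% are unaffected.
CL_new/CL_old = 0.0125 + 0.18 + 0.57 = 0.7625.
Since steady-state concentration ∝ 1/CL, the ratio is 1 / 0.7625 = 1.31.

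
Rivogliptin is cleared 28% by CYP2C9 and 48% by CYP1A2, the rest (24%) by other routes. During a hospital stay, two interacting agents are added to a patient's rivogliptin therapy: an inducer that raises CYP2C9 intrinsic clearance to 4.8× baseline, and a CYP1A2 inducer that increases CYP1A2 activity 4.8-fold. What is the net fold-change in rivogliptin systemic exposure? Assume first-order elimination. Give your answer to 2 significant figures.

CYP2C9: 0.28 × 4.8 = 1.344
CYP1A2: 0.48 × 4.8 = 2.304
Other: 0.24 (unchanged)
New clearance relative to baseline: 1.344 + 2.304 + 0.24 = 3.888.
Systemic exposure ∝ 1/CL: fold-change = 1 / 3.888 = 0.26.

0.26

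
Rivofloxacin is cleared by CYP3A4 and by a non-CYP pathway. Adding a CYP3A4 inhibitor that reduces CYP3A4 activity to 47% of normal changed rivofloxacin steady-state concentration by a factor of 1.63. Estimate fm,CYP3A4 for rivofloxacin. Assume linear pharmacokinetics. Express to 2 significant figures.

0.73

Write x for the fraction cleared via CYP3A4. The observed steady-state concentration change means clearance fell to 1/1.63 = 0.6135 of baseline.
Setting x·0.47 + (1 − x) = 0.6135 and solving: x = (0.6135 − 1)/(0.47 − 1) = 0.73.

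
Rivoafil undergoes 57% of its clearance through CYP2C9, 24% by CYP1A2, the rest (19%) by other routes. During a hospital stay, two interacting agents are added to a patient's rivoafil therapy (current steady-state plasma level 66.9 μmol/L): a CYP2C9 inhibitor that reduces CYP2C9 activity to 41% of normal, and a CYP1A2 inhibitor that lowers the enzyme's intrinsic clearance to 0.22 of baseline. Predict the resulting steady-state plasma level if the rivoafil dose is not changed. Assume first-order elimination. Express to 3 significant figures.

The CYP2C9 pathway (57% of clearance) is reduced to 0.41× activity: 0.57 × 0.41 = 0.2337.
The CYP1A2 pathway (24% of clearance) is reduced to 0.22× activity: 0.24 × 0.22 = 0.0528.
The remaining 19% of clearance is unaffected.
CL_new/CL_old = 0.2337 + 0.0528 + 0.19 = 0.4765.
Steady-state plasma level ∝ 1/CL: new value = 66.9 / 0.4765 = 140 μmol/L.

140 μmol/L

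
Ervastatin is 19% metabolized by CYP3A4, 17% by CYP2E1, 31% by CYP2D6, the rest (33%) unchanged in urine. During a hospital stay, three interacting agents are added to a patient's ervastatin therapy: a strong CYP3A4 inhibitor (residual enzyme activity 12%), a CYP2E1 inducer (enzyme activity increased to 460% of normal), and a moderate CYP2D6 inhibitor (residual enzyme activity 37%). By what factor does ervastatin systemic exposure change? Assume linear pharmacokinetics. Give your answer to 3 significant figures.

0.800

The CYP3A4 pathway (19% of clearance) falls to 0.12× activity: 0.19 × 0.12 = 0.0228.
The CYP2E1 pathway (17% of clearance) is boosted to 4.6× activity: 0.17 × 4.6 = 0.782.
The CYP2D6 pathway (31% of clearance) drops to 0.37× activity: 0.31 × 0.37 = 0.1147.
The remaining 33% of clearance is unaffected.
CL_new/CL_old = 0.0228 + 0.782 + 0.1147 + 0.33 = 1.2495.
Systemic exposure ∝ 1/CL: fold-change = 1 / 1.2495 = 0.800.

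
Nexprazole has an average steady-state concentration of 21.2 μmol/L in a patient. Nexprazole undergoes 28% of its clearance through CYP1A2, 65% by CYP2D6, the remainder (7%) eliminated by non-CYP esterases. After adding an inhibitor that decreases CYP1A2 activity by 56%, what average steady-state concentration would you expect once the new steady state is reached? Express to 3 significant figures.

The CYP1A2 pathway (28% of clearance) is reduced to 0.44× activity: 0.28 × 0.44 = 0.1232.
CYP2D6 (65%) and the residual 7% are unaffected.
CL_new/CL_old = 0.1232 + 0.65 + 0.07 = 0.8432.
New average steady-state concentration = baseline ÷ relative clearance = 21.2 / 0.8432 = 25.1 μmol/L.

25.1 μmol/L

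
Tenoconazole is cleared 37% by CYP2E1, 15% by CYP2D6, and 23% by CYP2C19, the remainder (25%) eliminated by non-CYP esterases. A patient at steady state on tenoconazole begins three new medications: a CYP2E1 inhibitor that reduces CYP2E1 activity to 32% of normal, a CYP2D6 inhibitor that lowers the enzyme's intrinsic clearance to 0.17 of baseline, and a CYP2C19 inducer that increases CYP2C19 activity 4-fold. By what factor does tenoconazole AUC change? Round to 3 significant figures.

0.761

The CYP2E1 pathway (37% of clearance) is reduced to 0.32× activity: 0.37 × 0.32 = 0.1184.
The CYP2D6 pathway (15% of clearance) drops to 0.17× activity: 0.15 × 0.17 = 0.0255.
The CYP2C19 pathway (23% of clearance) increases to 4× activity: 0.23 × 4 = 0.92.
Non-CYP routes (25%) are unchanged.
CL_new/CL_old = 0.1184 + 0.0255 + 0.92 + 0.25 = 1.3139.
Net AUC ratio = 1 / 1.3139 = 0.761.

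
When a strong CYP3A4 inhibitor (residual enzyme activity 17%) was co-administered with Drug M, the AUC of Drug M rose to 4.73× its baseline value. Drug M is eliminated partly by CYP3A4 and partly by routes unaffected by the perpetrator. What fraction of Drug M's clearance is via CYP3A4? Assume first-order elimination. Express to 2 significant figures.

Write x for the fraction cleared via CYP3A4. The observed AUC change means clearance fell to 1/4.73 = 0.2114 of baseline.
Only the CYP3A4 route changed, so 0.2114 = x·0.17 + (1 − x), giving x = 0.95.

0.95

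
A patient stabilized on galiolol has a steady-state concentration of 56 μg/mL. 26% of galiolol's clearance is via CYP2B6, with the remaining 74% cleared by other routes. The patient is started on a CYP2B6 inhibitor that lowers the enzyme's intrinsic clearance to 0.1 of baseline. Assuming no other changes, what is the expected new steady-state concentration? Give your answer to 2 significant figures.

73 μg/mL

The CYP2B6 pathway (26% of clearance) falls to 0.1× activity: 0.26 × 0.1 = 0.026.
Non-CYP routes (74%) are unchanged.
CL_new/CL_old = 0.026 + 0.74 = 0.766.
Steady-state concentration ∝ 1/CL, so new value = 56 / 0.766 = 73 μg/mL.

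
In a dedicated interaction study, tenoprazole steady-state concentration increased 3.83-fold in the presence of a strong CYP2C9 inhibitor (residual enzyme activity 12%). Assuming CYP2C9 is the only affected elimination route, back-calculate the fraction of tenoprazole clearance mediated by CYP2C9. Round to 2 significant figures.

CL'/CL = 1 / 3.83 = 0.2611
0.12·fm + (1 − fm) = 0.2611
fm = (0.2611 − 1) / (0.12 − 1) = 0.84

0.84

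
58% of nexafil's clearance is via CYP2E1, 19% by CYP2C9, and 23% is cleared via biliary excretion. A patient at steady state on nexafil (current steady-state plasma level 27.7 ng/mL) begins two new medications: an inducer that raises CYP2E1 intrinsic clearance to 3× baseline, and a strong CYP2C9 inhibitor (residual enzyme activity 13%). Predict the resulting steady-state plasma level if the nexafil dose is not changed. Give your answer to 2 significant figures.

The CYP2E1 pathway (58% of clearance) is boosted to 3× activity: 0.58 × 3 = 1.74.
The CYP2C9 pathway (19% of clearance) is reduced to 0.13× activity: 0.19 × 0.13 = 0.0247.
The remaining 23% of clearance is unaffected.
CL_new/CL_old = 1.74 + 0.0247 + 0.23 = 1.9947.
Dividing the baseline by the relative clearance: 27.7 / 1.9947 = 14 ng/mL.

14 ng/mL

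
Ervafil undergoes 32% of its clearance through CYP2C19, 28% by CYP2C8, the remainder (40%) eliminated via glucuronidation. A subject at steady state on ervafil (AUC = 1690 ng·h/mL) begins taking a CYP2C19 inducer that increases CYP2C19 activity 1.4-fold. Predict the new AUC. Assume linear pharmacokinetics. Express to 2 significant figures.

1.5 × 10³ ng·h/mL

The CYP2C19 pathway (32% of clearance) is boosted to 1.4× activity: 0.32 × 1.4 = 0.448.
CYP2C8 (28%) and the residual 40% are unaffected.
CL_new/CL_old = 0.448 + 0.28 + 0.4 = 1.128.
AUC ∝ 1/CL, so new value = 1690 / 1.128 = 1.5 × 10³ ng·h/mL.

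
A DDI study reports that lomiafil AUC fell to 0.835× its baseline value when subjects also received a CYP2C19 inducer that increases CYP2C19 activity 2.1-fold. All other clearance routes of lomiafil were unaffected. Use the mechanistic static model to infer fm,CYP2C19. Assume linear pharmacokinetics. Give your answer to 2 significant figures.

0.18

Write x for the fraction cleared via CYP2C19. The observed AUC change means clearance rose to 1/0.835 = 1.198 of baseline.
Only the CYP2C19 route changed, so 1.198 = x·2.1 + (1 − x), giving x = 0.18.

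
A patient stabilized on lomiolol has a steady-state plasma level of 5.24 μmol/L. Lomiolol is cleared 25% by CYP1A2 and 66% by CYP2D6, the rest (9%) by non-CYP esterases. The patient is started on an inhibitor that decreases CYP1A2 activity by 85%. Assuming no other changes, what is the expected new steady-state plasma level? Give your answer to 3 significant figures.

The CYP1A2 pathway (25% of clearance) drops to 0.15× activity: 0.25 × 0.15 = 0.0375.
CYP2D6 (66%) and the residual 9% are unaffected.
New clearance relative to baseline: 0.0375 + 0.66 + 0.09 = 0.7875.
Steady-state plasma level ∝ 1/CL, so new value = 5.24 / 0.7875 = 6.65 μmol/L.

6.65 μmol/L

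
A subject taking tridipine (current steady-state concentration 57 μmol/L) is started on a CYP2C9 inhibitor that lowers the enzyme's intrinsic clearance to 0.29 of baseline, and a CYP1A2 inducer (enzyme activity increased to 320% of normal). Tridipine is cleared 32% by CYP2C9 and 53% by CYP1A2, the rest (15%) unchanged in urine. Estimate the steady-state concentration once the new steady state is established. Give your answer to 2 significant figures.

29 μmol/L

The CYP2C9 pathway (32% of clearance) is reduced to 0.29× activity: 0.32 × 0.29 = 0.0928.
The CYP1A2 pathway (53% of clearance) is boosted to 3.2× activity: 0.53 × 3.2 = 1.696.
The remaining 15% of clearance is unaffected.
Relative clearance = 0.0928 + 1.696 + 0.15 = 1.9388.
New steady-state concentration = 57 / 1.9388 = 29 μmol/L (concentration scales inversely with clearance).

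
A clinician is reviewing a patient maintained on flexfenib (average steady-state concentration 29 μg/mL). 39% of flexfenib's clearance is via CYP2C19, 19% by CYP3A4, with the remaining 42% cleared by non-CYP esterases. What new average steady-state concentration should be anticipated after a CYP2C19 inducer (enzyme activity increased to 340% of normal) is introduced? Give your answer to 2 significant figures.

The CYP2C19 pathway (39% of clearance) rises to 3.4× activity: 0.39 × 3.4 = 1.326.
CYP3A4 (19%) and the residual 42% are unaffected.
New clearance relative to baseline: 1.326 + 0.19 + 0.42 = 1.936.
With dosing unchanged, average steady-state concentration scales as 1/CL: 29 / 1.936 = 15 μg/mL.

15 μg/mL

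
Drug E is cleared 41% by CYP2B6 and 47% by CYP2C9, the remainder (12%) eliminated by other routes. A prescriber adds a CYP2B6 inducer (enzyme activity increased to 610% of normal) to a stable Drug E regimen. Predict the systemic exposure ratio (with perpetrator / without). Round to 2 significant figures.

0.32

CYP2B6: 0.41 × 6.1 = 2.501
CYP2C9: 0.47 (unchanged)
Other: 0.12 (unchanged)
Relative clearance = 2.501 + 0.47 + 0.12 = 3.091.
Systemic exposure ratio = CL_old/CL_new = 1 / 3.091 = 0.32.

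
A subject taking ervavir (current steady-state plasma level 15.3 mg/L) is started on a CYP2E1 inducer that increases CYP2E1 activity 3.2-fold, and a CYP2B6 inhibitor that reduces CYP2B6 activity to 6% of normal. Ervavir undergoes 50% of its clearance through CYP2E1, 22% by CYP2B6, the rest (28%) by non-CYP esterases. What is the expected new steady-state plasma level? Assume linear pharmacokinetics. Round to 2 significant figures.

The CYP2E1 pathway (50% of clearance) rises to 3.2× activity: 0.5 × 3.2 = 1.6.
The CYP2B6 pathway (22% of clearance) is reduced to 0.06× activity: 0.22 × 0.06 = 0.0132.
Non-CYP routes (28%) are unchanged.
CL_new/CL_old = 1.6 + 0.0132 + 0.28 = 1.8932.
Dividing the baseline by the relative clearance: 15.3 / 1.8932 = 8.1 mg/L.

8.1 mg/L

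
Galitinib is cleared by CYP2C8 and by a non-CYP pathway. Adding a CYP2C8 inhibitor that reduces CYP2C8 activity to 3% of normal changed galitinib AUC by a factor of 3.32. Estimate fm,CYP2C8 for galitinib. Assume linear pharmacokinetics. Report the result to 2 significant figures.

0.72

Call the CYP2C8 fraction fm. After the interaction, CL_new/CL_old = fm × 0.03 + (1 − fm).
AUC ratio = 1 / (new CL fraction), so new CL fraction = 1 / 3.32 = 0.3012.
fm × 0.03 + 1 − fm = 0.3012  ⇒  fm × (0.03 − 1) = −0.6988  ⇒  fm = 0.72.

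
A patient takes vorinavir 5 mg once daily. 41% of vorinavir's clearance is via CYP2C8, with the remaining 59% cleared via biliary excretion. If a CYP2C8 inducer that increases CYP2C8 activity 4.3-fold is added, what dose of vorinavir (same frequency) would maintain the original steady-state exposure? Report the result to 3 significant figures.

11.8 mg

The CYP2C8 pathway (41% of clearance) is boosted to 4.3× activity: 0.41 × 4.3 = 1.763.
Non-CYP routes (59%) are unchanged.
CL_new/CL_old = 1.763 + 0.59 = 2.353.
Exposure is unchanged when dose changes in proportion to clearance. New dose = 5 mg × 2.353 = 11.8 mg.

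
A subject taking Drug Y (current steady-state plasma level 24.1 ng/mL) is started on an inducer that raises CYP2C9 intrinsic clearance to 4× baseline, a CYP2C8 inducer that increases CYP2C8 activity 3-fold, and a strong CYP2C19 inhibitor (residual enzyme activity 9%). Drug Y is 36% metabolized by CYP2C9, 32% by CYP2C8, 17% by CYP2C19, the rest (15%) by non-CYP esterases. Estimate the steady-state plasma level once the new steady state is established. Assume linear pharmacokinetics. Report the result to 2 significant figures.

The CYP2C9 pathway (36% of clearance) is boosted to 4× activity: 0.36 × 4 = 1.44.
The CYP2C8 pathway (32% of clearance) is boosted to 3× activity: 0.32 × 3 = 0.96.
The CYP2C19 pathway (17% of clearance) falls to 0.09× activity: 0.17 × 0.09 = 0.0153.
The remaining 15% of clearance is unaffected.
Relative clearance = 1.44 + 0.96 + 0.0153 + 0.15 = 2.5653.
New steady-state plasma level = 24.1 / 2.5653 = 9.4 ng/mL (concentration scales inversely with clearance).

9.4 ng/mL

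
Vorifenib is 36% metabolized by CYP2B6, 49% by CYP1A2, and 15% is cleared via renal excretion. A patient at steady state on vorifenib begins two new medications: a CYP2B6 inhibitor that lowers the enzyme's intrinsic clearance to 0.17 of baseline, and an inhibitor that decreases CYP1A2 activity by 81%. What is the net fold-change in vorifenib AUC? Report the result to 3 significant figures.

3.29

CYP2B6: 0.36 × 0.17 = 0.0612
CYP1A2: 0.49 × 0.19 = 0.0931
Other: 0.15 (unchanged)
New clearance relative to baseline: 0.0612 + 0.0931 + 0.15 = 0.3043.
AUC ∝ 1/CL: fold-change = 1 / 0.3043 = 3.29.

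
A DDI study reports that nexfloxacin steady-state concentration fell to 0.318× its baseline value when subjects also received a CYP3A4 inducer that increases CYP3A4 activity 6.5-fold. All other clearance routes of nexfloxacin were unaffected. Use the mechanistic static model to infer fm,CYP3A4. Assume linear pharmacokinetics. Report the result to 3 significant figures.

CL'/CL = 1 / 0.318 = 3.145
6.5·fm + (1 − fm) = 3.145
fm = (3.145 − 1) / (6.5 − 1) = 0.390

0.390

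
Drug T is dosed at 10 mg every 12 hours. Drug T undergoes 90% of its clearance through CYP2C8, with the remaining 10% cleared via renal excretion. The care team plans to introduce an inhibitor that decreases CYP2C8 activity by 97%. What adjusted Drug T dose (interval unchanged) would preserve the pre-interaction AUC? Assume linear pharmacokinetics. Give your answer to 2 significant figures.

1.3 mg

CYP2C8: 0.9 × 0.03 = 0.027
Other: 0.1 (unchanged)
New clearance relative to baseline: 0.027 + 0.1 = 0.127.
Css,avg = (dose rate)/CL, so holding Css fixed requires dose ∝ CL: 10 × 0.127 = 1.3 mg.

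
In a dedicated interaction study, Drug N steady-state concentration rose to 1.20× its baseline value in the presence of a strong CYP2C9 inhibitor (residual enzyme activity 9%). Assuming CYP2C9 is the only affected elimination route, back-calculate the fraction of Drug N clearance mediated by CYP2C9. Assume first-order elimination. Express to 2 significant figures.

0.18

Call the CYP2C9 fraction fm. After the interaction, CL_new/CL_old = fm × 0.09 + (1 − fm).
Steady-state concentration ratio = 1 / (new CL fraction), so new CL fraction = 1 / 1.20 = 0.8333.
fm × 0.09 + 1 − fm = 0.8333  ⇒  fm × (0.09 − 1) = −0.1667  ⇒  fm = 0.18.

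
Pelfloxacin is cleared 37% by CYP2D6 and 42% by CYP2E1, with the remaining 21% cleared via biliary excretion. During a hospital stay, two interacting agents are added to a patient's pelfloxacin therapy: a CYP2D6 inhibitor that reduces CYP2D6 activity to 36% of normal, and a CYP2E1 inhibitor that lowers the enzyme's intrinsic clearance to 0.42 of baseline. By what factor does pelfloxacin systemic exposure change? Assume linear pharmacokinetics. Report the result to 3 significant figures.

The CYP2D6 pathway (37% of clearance) is reduced to 0.36× activity: 0.37 × 0.36 = 0.1332.
The CYP2E1 pathway (42% of clearance) falls to 0.42× activity: 0.42 × 0.42 = 0.1764.
Non-CYP routes (21%) are unchanged.
Relative clearance = 0.1332 + 0.1764 + 0.21 = 0.5196.
Because systemic exposure varies inversely with clearance, the combined effect is 1 / 0.5196 = 1.92.

1.92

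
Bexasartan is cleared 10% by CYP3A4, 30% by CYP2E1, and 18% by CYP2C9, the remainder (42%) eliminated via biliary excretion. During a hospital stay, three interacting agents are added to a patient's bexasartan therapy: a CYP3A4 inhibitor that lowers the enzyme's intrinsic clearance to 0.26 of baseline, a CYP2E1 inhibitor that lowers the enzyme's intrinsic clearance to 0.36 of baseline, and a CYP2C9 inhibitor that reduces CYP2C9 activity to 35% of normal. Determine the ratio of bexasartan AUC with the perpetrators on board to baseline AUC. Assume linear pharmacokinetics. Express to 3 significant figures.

The CYP3A4 pathway (10% of clearance) is reduced to 0.26× activity: 0.1 × 0.26 = 0.026.
The CYP2E1 pathway (30% of clearance) falls to 0.36× activity: 0.3 × 0.36 = 0.108.
The CYP2C9 pathway (18% of clearance) drops to 0.35× activity: 0.18 × 0.35 = 0.063.
Non-CYP routes (42%) are unchanged.
New clearance relative to baseline: 0.026 + 0.108 + 0.063 + 0.42 = 0.617.
AUC ∝ 1/CL: fold-change = 1 / 0.617 = 1.62.

1.62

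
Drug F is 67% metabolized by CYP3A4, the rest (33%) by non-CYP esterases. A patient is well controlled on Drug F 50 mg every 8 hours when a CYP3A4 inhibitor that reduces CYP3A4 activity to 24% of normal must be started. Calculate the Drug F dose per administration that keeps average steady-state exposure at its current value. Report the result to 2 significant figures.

The CYP3A4 pathway (67% of clearance) is reduced to 0.24× activity: 0.67 × 0.24 = 0.1608.
Non-CYP routes (33%) are unchanged.
Relative clearance = 0.1608 + 0.33 = 0.4908.
Exposure is unchanged when dose changes in proportion to clearance. New dose = 50 mg × 0.4908 = 25 mg.

25 mg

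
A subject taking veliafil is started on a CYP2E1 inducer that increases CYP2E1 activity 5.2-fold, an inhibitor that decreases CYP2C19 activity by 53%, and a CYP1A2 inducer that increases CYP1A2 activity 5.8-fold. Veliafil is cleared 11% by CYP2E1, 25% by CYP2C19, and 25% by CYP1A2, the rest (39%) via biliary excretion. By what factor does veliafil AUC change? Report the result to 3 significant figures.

CYP2E1: 0.11 × 5.2 = 0.572
CYP2C19: 0.25 × 0.47 = 0.1175
CYP1A2: 0.25 × 5.8 = 1.45
Other: 0.39 (unchanged)
Relative clearance = 0.572 + 0.1175 + 1.45 + 0.39 = 2.5295.
Because AUC varies inversely with clearance, the combined effect is 1 / 2.5295 = 0.395.

0.395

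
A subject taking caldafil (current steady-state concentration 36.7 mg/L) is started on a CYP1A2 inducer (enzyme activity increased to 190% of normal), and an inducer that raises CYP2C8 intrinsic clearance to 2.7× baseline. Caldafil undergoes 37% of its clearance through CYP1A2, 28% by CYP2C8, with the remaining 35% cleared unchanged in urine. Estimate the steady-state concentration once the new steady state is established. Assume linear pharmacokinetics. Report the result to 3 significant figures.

The CYP1A2 pathway (37% of clearance) rises to 1.9× activity: 0.37 × 1.9 = 0.703.
The CYP2C8 pathway (28% of clearance) rises to 2.7× activity: 0.28 × 2.7 = 0.756.
Non-CYP routes (35%) are unchanged.
CL_new/CL_old = 0.703 + 0.756 + 0.35 = 1.809.
Steady-state concentration ∝ 1/CL: new value = 36.7 / 1.809 = 20.3 mg/L.

20.3 mg/L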